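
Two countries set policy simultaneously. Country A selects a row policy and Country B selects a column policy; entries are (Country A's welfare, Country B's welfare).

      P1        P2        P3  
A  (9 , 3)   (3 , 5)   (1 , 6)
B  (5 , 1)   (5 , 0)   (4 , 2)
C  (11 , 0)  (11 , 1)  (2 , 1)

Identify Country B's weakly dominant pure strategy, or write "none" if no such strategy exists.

P3 vs P1: A: 6>3, B: 2>1, C: 1>0.
P3 vs P2: A: 6>5, B: 2>0, C: 1=1.
P3 is at least as good as every other strategy against every opponent action, so it is weakly dominant.

P3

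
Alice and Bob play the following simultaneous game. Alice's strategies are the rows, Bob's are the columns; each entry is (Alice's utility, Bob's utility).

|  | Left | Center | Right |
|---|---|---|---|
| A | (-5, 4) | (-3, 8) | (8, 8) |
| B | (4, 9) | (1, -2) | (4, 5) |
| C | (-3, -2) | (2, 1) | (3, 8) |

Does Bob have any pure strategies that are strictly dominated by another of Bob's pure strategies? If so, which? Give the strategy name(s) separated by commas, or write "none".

Nothing dominates Left: Center at B (9>-2); Right at B (9>5).
Center is not dominated — it holds its own against Left at A (8>4); Right at A (8=8).
Right is not dominated — it holds its own against Left at A (8>4); Center at A (8=8).

none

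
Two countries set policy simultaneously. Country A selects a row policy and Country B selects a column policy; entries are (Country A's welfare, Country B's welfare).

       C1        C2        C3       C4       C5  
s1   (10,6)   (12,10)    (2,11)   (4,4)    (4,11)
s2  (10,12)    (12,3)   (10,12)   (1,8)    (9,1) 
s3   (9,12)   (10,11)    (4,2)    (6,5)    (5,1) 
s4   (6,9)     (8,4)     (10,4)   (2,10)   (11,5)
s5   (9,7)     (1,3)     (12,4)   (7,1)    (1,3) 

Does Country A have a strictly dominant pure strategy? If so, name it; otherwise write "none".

none

s1 fails to dominate s2 at C1 (10=10).
s2 fails to dominate s1 at C1 (10=10).
s3 fails to dominate s1 at C1 (9<10).
s4 fails to dominate s1 at C1 (6<10).
s5 fails to dominate s1 at C1 (9<10).
No single strategy dominates all the others.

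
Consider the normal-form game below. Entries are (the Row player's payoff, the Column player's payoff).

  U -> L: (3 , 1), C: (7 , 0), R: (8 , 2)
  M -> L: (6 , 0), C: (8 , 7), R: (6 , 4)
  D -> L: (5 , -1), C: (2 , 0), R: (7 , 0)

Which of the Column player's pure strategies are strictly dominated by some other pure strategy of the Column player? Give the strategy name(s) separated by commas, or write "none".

L

L: dominated, since R does at least as well everywhere (U: 2>1, M: 4>0, D: 0>-1).
C: no other strategy beats it everywhere (L at M (7>0); R at M (7>4)).
Nothing dominates R: L at U (2>1); C at U (2>0).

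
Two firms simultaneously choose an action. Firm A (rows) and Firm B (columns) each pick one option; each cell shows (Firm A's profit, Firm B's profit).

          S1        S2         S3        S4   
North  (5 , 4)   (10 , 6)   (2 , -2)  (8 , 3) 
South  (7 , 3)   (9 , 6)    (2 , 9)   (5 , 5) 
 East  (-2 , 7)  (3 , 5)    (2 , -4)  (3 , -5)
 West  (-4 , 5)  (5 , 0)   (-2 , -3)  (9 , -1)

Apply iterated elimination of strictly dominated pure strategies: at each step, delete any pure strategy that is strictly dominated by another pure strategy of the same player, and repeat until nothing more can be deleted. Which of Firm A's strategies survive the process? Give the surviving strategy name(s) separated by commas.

For Firm B, S2 strictly dominates S4 on the remaining rows (North: 6>3, South: 6>5, East: 5>-5, West: 0>-1); eliminate S4.
Row West is eliminated: North beats it against every remaining column (S1: 5>-4, S2: 10>5, S3: 2>-2).
Among the remaining strategies, none is strictly dominated by another pure strategy of the same player, so the elimination stops.
Surviving strategies — Firm A: {North, South, East}; Firm B: {S1, S2, S3}.

North, South, East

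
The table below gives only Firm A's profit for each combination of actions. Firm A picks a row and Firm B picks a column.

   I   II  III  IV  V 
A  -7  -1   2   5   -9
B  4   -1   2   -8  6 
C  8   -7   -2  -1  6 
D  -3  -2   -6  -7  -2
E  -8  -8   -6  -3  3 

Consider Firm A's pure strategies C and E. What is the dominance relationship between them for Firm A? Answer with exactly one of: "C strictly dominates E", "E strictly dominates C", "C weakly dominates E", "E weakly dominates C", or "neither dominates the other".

C strictly dominates E

C's payoffs vs E's, by Firm B's action — I: 8>-8, II: -7>-8, III: -2>-6, IV: -1>-3, V: 6>3.
Every comparison favours C, so C strictly dominates E.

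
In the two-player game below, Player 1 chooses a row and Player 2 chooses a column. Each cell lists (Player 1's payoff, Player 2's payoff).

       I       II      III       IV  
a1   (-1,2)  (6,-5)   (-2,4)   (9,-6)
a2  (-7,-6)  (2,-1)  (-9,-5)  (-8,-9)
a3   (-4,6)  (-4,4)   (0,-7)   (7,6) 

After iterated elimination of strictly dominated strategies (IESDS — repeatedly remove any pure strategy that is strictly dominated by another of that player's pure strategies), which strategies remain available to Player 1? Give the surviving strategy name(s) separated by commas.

a1, a3

Row a2 is eliminated: a1 beats it against every remaining column (I: -1>-7, II: 6>2, III: -2>-9, IV: 9>-8).
Column II is eliminated: I beats it against every remaining row (a1: 2>-5, a3: 6>4).
Among the remaining strategies, none is strictly dominated by another pure strategy of the same player, so the elimination stops.
Surviving strategies — Player 1: {a1, a3}; Player 2: {I, III, IV}.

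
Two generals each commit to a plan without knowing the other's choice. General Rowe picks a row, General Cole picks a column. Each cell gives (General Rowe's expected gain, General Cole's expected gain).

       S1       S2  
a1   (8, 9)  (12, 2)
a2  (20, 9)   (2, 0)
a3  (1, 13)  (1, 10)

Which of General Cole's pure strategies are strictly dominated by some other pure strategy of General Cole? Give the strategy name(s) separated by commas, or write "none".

S2

S1: no other strategy beats it everywhere (S2 at a1 (9>2)).
S2 is strictly dominated by S1 (a1: 9>2, a2: 9>0, a3: 13>10).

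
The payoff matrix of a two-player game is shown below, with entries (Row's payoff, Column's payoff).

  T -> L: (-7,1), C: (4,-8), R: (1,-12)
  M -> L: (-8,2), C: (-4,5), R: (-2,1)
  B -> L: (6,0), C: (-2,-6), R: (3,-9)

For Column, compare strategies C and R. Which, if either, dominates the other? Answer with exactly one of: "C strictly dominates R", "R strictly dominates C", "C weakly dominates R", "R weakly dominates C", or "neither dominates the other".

C strictly dominates R

C's payoffs vs R's, by Row's action — T: -8>-12, M: 5>1, B: -6>-9.
Every comparison favours C, so C strictly dominates R.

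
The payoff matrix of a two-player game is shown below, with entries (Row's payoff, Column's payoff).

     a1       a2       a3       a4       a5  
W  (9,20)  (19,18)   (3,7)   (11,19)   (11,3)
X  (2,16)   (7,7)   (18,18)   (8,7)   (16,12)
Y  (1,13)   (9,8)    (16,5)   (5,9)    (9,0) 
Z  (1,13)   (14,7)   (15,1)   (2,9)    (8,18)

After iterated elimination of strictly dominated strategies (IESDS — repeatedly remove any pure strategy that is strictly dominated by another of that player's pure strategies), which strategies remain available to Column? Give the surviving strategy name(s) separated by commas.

a1, a3

Column a2 is eliminated: a1 beats it against every remaining row (W: 20>18, X: 16>7, Y: 13>8, Z: 13>7).
Row Y is eliminated: X beats it against every remaining column (a1: 2>1, a3: 18>16, a4: 8>5, a5: 16>9).
For Row, X strictly dominates Z on the remaining columns (a1: 2>1, a3: 18>15, a4: 8>2, a5: 16>8); eliminate Z.
Column's strategy a4 is strictly dominated by a1 (W: 20>19, X: 16>7) and is removed.
Column's strategy a5 is strictly dominated by a1 (W: 20>3, X: 16>12) and is removed.
Among the remaining strategies, none is strictly dominated by another pure strategy of the same player, so the elimination stops.
Surviving strategies — Row: {W, X}; Column: {a1, a3}.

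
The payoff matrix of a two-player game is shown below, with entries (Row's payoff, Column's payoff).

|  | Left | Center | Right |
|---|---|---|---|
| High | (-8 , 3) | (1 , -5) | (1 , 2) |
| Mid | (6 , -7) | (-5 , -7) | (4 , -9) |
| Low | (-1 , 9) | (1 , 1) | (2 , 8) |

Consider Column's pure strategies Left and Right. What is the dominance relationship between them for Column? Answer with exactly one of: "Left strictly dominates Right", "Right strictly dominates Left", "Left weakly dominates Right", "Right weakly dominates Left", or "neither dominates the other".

Left strictly dominates Right

Left's payoffs vs Right's, by Row's action — High: 3>2, Mid: -7>-9, Low: 9>8.
Left gives a strictly higher payoff against every action of Row, so Left strictly dominates Right.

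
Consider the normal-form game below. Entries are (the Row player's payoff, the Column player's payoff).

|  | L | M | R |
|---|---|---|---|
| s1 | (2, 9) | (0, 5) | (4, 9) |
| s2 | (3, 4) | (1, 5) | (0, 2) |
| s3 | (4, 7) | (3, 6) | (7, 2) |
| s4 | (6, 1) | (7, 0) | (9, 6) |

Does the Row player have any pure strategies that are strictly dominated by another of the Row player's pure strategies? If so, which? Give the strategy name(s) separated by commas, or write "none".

s1, s2, s3

s1 is strictly dominated by s3 (L: 4>2, M: 3>0, R: 7>4).
s2 is strictly dominated by s3 (L: 4>3, M: 3>1, R: 7>0).
s3: dominated, since s4 does at least as well everywhere (L: 6>4, M: 7>3, R: 9>7).
s4: no other strategy beats it everywhere (s1 at L (6>2); s2 at L (6>3); s3 at L (6>4)).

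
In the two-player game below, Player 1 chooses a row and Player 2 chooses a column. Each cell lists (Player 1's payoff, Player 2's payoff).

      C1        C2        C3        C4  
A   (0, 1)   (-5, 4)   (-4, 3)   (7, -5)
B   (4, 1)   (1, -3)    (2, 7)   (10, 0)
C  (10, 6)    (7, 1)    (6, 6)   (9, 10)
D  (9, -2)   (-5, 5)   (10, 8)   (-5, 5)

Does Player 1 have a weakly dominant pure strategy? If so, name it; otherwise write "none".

none

A fails to dominate B at C1 (0<4).
B fails to dominate C at C1 (4<10).
C fails to dominate B at C4 (9<10).
D fails to dominate A at C4 (-5<7).
No single strategy dominates all the others.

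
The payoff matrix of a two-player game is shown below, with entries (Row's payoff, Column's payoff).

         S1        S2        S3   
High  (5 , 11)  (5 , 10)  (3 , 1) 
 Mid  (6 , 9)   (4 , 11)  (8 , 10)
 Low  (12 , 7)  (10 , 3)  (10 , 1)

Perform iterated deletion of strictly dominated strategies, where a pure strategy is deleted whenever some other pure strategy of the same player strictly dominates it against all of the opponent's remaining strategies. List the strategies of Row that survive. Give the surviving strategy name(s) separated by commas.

Low

For Row, Low strictly dominates High on the remaining columns (S1: 12>5, S2: 10>5, S3: 10>3); eliminate High.
Row's strategy Mid is strictly dominated by Low (S1: 12>6, S2: 10>4, S3: 10>8) and is removed.
Column S2 is eliminated: S1 beats it against every remaining row (Low: 7>3).
Column S3 is eliminated: S1 beats it against every remaining row (Low: 7>1).
Among the remaining strategies, none is strictly dominated by another pure strategy of the same player, so the elimination stops.
Surviving strategies — Row: {Low}; Column: {S1}.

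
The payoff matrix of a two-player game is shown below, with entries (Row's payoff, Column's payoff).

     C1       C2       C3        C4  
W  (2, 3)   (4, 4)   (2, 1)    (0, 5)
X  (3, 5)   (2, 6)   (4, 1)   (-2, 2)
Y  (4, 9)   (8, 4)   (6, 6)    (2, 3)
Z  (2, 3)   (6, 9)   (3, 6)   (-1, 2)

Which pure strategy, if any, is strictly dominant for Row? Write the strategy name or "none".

Y

Y vs W: C1: 4>2, C2: 8>4, C3: 6>2, C4: 2>0.
Y vs X: C1: 4>3, C2: 8>2, C3: 6>4, C4: 2>-2.
Y vs Z: C1: 4>2, C2: 8>6, C3: 6>3, C4: 2>-1.
Y strictly beats every other strategy against every opponent action, so it is strictly dominant.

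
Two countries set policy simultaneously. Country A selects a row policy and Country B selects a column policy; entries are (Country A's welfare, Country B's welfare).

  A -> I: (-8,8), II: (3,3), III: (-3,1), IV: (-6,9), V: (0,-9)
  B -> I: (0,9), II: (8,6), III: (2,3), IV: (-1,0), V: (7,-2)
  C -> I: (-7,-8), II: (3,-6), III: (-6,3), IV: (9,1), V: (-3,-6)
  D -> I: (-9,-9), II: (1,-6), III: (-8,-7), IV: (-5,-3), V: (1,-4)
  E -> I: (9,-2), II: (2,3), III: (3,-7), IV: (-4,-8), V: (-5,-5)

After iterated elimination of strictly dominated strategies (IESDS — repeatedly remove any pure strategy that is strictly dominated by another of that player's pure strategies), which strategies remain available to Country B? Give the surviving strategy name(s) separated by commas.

I, II

For Country A, B strictly dominates A on the remaining columns (I: 0>-8, II: 8>3, III: 2>-3, IV: -1>-6, V: 7>0); eliminate A.
Country A's strategy D is strictly dominated by B (I: 0>-9, II: 8>1, III: 2>-8, IV: -1>-5, V: 7>1) and is removed.
Column IV is eliminated: III beats it against every remaining row (B: 3>0, C: 3>1, E: -7>-8).
Country A's strategy C is strictly dominated by B (I: 0>-7, II: 8>3, III: 2>-6, V: 7>-3) and is removed.
Column III is eliminated: I beats it against every remaining row (B: 9>3, E: -2>-7).
Country B's strategy V is strictly dominated by I (B: 9>-2, E: -2>-5) and is removed.
Among the remaining strategies, none is strictly dominated by another pure strategy of the same player, so the elimination stops.
Surviving strategies — Country A: {B, E}; Country B: {I, II}.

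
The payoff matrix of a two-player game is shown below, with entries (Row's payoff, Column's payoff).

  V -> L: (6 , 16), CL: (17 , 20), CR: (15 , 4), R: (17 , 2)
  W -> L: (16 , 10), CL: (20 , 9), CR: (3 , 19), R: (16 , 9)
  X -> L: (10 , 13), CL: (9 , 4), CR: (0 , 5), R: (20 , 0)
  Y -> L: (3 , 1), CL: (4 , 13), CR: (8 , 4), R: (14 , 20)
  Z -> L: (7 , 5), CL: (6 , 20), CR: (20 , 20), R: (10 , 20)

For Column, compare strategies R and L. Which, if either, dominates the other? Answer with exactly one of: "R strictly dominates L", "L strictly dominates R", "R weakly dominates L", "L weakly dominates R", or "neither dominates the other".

Compare R to L across each choice by Row: V: 2<16, W: 9<10, X: 0<13, Y: 20>1, Z: 20>5.
R does better at Y, Z but worse at V, W, X; neither strategy dominates the other.

neither dominates the other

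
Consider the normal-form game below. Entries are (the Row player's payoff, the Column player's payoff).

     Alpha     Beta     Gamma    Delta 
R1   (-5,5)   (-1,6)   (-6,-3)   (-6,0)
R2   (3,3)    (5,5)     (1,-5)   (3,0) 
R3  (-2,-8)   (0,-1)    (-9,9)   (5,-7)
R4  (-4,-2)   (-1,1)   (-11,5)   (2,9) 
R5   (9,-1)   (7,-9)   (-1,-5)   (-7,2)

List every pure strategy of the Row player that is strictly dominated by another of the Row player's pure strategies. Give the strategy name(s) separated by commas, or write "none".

R1, R4

R1 is strictly dominated by R2 (Alpha: 3>-5, Beta: 5>-1, Gamma: 1>-6, Delta: 3>-6).
R2 is not dominated — it holds its own against R1 at Alpha (3>-5); R3 at Alpha (3>-2); R4 at Alpha (3>-4); R5 at Gamma (1>-1).
R3: no other strategy beats it everywhere (R1 at Alpha (-2>-5); R2 at Delta (5>3); R4 at Alpha (-2>-4); R5 at Delta (5>-7)).
R4 is strictly dominated by R2 (Alpha: 3>-4, Beta: 5>-1, Gamma: 1>-11, Delta: 3>2).
R5 is not dominated — it holds its own against R1 at Alpha (9>-5); R2 at Alpha (9>3); R3 at Alpha (9>-2); R4 at Alpha (9>-4).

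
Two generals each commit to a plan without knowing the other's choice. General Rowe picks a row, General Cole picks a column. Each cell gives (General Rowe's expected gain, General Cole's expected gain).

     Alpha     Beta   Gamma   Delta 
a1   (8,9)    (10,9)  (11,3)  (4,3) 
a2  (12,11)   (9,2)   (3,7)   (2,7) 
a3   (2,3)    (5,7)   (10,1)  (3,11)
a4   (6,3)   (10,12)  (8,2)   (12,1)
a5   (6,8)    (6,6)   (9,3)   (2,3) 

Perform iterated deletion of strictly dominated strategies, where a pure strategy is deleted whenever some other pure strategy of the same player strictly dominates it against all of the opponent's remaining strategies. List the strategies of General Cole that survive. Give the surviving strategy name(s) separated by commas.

Alpha, Beta

General Rowe's strategy a3 is strictly dominated by a1 (Alpha: 8>2, Beta: 10>5, Gamma: 11>10, Delta: 4>3) and is removed.
General Rowe's strategy a5 is strictly dominated by a1 (Alpha: 8>6, Beta: 10>6, Gamma: 11>9, Delta: 4>2) and is removed.
General Cole's strategy Gamma is strictly dominated by Alpha (a1: 9>3, a2: 11>7, a4: 3>2) and is removed.
For General Cole, Alpha strictly dominates Delta on the remaining rows (a1: 9>3, a2: 11>7, a4: 3>1); eliminate Delta.
Among the remaining strategies, none is strictly dominated by another pure strategy of the same player, so the elimination stops.
Surviving strategies — General Rowe: {a1, a2, a4}; General Cole: {Alpha, Beta}.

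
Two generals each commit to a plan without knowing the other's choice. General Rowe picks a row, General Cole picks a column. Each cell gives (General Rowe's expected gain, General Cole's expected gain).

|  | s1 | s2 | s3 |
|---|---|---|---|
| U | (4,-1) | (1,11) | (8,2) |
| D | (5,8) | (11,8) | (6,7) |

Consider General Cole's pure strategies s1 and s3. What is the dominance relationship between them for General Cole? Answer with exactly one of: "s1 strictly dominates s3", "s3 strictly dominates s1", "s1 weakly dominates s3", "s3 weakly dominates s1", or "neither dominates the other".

neither dominates the other

s1's payoffs vs s3's, by General Rowe's action — U: -1<2, D: 8>7.
s1 does better at D but worse at U; neither strategy dominates the other.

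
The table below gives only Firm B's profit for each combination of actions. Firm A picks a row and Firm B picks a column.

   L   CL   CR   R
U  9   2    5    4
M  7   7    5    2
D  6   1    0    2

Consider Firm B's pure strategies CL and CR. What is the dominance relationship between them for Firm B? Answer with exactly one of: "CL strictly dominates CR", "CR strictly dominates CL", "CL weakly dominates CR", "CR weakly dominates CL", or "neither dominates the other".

CL's payoffs vs CR's, by Firm A's action — U: 2<5, M: 7>5, D: 1>0.
CL does better at M, D but worse at U; neither strategy dominates the other.

neither dominates the other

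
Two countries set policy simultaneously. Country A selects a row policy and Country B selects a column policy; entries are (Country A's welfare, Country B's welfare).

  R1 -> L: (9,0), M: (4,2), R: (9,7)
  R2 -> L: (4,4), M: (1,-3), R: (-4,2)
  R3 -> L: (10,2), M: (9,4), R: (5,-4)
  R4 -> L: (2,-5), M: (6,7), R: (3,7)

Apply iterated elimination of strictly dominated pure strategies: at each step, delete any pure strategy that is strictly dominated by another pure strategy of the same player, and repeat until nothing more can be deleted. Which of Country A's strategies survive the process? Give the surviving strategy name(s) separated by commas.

Country A's strategy R2 is strictly dominated by R1 (L: 9>4, M: 4>1, R: 9>-4) and is removed.
Country A's strategy R4 is strictly dominated by R3 (L: 10>2, M: 9>6, R: 5>3) and is removed.
Country B's strategy L is strictly dominated by M (R1: 2>0, R3: 4>2) and is removed.
Among the remaining strategies, none is strictly dominated by another pure strategy of the same player, so the elimination stops.
Surviving strategies — Country A: {R1, R3}; Country B: {M, R}.

R1, R3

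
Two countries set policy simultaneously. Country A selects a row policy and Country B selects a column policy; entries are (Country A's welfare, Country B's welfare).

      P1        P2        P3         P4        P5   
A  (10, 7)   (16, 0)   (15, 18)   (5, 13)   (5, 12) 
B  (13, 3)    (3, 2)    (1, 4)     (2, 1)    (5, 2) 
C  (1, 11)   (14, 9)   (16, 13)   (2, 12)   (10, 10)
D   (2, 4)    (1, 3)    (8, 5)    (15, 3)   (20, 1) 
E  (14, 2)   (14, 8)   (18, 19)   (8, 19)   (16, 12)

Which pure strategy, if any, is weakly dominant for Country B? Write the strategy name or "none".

P3

P3 vs P1: A: 18>7, B: 4>3, C: 13>11, D: 5>4, E: 19>2.
P3 vs P2: A: 18>0, B: 4>2, C: 13>9, D: 5>3, E: 19>8.
P3 vs P4: A: 18>13, B: 4>1, C: 13>12, D: 5>3, E: 19=19.
P3 vs P5: A: 18>12, B: 4>2, C: 13>10, D: 5>1, E: 19>12.
P3 is at least as good as every other strategy against every opponent action, so it is weakly dominant.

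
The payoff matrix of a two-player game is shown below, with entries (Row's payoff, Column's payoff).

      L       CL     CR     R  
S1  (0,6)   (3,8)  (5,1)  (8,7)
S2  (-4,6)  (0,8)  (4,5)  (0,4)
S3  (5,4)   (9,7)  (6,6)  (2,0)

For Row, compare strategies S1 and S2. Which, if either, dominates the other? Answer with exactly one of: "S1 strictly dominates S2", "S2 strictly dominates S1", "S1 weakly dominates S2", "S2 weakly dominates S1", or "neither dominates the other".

S1 strictly dominates S2

S1's payoffs vs S2's, by Column's action — L: 0>-4, CL: 3>0, CR: 5>4, R: 8>0.
Every comparison favours S1, so S1 strictly dominates S2.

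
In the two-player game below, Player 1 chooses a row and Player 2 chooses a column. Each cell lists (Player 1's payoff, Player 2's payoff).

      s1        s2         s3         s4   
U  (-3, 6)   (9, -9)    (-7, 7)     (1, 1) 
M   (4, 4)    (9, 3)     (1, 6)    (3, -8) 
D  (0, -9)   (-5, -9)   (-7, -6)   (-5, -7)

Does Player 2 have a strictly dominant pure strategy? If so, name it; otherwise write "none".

s3 vs s1: U: 7>6, M: 6>4, D: -6>-9.
s3 vs s2: U: 7>-9, M: 6>3, D: -6>-9.
s3 vs s4: U: 7>1, M: 6>-8, D: -6>-7.
s3 strictly beats every other strategy against every opponent action, so it is strictly dominant.

s3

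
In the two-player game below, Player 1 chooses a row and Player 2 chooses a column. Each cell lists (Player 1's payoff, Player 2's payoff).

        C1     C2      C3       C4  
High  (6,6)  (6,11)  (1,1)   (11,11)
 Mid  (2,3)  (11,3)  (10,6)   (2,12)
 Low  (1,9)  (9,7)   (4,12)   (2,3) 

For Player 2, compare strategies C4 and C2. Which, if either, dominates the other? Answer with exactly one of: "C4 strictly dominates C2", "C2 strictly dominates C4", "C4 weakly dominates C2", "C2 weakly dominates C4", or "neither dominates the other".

neither dominates the other

Compare C4 to C2 across every action of Player 1: High: 11=11, Mid: 12>3, Low: 3<7.
C4 does better at Mid but worse at Low; neither strategy dominates the other.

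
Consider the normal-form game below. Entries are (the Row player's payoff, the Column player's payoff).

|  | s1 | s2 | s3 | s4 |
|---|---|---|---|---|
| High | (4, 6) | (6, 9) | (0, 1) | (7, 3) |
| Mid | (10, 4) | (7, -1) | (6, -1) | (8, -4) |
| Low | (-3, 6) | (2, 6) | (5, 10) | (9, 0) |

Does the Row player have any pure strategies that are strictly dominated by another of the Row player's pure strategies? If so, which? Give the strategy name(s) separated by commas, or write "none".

High

High is strictly dominated by Mid (s1: 10>4, s2: 7>6, s3: 6>0, s4: 8>7).
Mid is not dominated — it holds its own against High at s1 (10>4); Low at s1 (10>-3).
Low: no other strategy beats it everywhere (High at s3 (5>0); Mid at s4 (9>8)).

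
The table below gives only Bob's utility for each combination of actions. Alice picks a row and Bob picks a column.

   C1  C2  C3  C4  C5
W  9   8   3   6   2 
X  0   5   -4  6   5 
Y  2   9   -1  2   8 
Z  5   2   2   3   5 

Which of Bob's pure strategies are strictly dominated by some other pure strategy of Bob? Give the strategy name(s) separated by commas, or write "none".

C1 is not dominated — it holds its own against C2 at W (9>8); C3 at W (9>3); C4 at W (9>6); C5 at W (9>2).
C2 is not dominated — it holds its own against C1 at X (5>0); C3 at W (8>3); C4 at W (8>6); C5 at W (8>2).
C3: dominated, since C1 does at least as well everywhere (W: 9>3, X: 0>-4, Y: 2>-1, Z: 5>2).
C4: no other strategy beats it everywhere (C1 at X (6>0); C2 at X (6>5); C3 at W (6>3); C5 at W (6>2)).
Nothing dominates C5: C1 at X (5>0); C2 at X (5=5); C3 at X (5>-4); C4 at Y (8>2).

C3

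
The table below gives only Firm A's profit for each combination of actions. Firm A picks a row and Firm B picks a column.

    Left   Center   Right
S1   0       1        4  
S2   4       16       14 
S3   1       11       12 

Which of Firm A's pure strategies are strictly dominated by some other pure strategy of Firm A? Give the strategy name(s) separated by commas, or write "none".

S1: dominated, since S2 does at least as well everywhere (Left: 4>0, Center: 16>1, Right: 14>4).
S2 is not dominated — it holds its own against S1 at Left (4>0); S3 at Left (4>1).
S3 is strictly dominated by S2 (Left: 4>1, Center: 16>11, Right: 14>12).

S1, S3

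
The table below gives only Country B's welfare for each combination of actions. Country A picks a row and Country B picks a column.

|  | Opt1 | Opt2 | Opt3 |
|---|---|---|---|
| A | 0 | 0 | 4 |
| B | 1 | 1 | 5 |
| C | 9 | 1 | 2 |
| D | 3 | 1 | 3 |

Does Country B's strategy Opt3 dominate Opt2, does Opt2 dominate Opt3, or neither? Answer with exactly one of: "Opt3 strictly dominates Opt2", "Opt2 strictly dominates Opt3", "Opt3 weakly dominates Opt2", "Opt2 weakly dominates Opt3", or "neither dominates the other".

Opt3 strictly dominates Opt2

Opt3's payoffs vs Opt2's, by Country A's action — A: 4>0, B: 5>1, C: 2>1, D: 3>1.
Opt3 gives a strictly higher payoff against each choice by Country A, so Opt3 strictly dominates Opt2.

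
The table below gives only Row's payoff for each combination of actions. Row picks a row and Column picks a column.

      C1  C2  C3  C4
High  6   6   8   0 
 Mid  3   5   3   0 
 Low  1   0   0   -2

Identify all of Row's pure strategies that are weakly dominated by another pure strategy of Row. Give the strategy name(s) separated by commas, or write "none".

Nothing dominates High: Mid at C1 (6>3); Low at C1 (6>1).
Mid is weakly dominated by High (C1: 6>3, C2: 6>5, C3: 8>3, C4: 0=0).
High weakly dominates Low — C1: 6>1, C2: 6>0, C3: 8>0, C4: 0>-2.

Mid, Low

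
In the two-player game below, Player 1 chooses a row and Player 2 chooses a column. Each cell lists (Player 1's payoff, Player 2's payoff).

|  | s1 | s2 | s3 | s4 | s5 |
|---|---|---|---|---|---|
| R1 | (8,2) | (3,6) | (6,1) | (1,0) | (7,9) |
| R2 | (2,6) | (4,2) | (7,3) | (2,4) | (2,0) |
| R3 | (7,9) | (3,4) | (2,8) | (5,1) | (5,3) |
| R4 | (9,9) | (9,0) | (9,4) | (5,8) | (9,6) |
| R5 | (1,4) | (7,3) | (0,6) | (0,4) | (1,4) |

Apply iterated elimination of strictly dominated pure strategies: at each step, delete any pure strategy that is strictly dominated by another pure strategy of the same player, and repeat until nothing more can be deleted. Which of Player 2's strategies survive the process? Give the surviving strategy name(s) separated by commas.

s1

For Player 1, R4 strictly dominates R1 on the remaining columns (s1: 9>8, s2: 9>3, s3: 9>6, s4: 5>1, s5: 9>7); eliminate R1.
For Player 1, R4 strictly dominates R2 on the remaining columns (s1: 9>2, s2: 9>4, s3: 9>7, s4: 5>2, s5: 9>2); eliminate R2.
For Player 1, R4 strictly dominates R5 on the remaining columns (s1: 9>1, s2: 9>7, s3: 9>0, s4: 5>0, s5: 9>1); eliminate R5.
Player 2's strategy s2 is strictly dominated by s1 (R3: 9>4, R4: 9>0) and is removed.
Column s3 is eliminated: s1 beats it against every remaining row (R3: 9>8, R4: 9>4).
Player 2's strategy s4 is strictly dominated by s1 (R3: 9>1, R4: 9>8) and is removed.
For Player 1, R4 strictly dominates R3 on the remaining columns (s1: 9>7, s5: 9>5); eliminate R3.
For Player 2, s1 strictly dominates s5 on the remaining rows (R4: 9>6); eliminate s5.
Among the remaining strategies, none is strictly dominated by another pure strategy of the same player, so the elimination stops.
Surviving strategies — Player 1: {R4}; Player 2: {s1}.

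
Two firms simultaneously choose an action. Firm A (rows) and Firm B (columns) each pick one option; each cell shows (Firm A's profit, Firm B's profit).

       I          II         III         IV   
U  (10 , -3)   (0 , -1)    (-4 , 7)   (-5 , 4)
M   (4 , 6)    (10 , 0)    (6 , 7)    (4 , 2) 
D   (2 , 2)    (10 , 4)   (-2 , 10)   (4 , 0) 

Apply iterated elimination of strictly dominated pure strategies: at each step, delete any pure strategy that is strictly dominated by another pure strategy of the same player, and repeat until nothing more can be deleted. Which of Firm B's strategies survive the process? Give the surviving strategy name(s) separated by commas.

III

For Firm B, III strictly dominates I on the remaining rows (U: 7>-3, M: 7>6, D: 10>2); eliminate I.
For Firm A, M strictly dominates U on the remaining columns (II: 10>0, III: 6>-4, IV: 4>-5); eliminate U.
For Firm B, III strictly dominates II on the remaining rows (M: 7>0, D: 10>4); eliminate II.
Column IV is eliminated: III beats it against every remaining row (M: 7>2, D: 10>0).
For Firm A, M strictly dominates D on the remaining columns (III: 6>-2); eliminate D.
Among the remaining strategies, none is strictly dominated by another pure strategy of the same player, so the elimination stops.
Surviving strategies — Firm A: {M}; Firm B: {III}.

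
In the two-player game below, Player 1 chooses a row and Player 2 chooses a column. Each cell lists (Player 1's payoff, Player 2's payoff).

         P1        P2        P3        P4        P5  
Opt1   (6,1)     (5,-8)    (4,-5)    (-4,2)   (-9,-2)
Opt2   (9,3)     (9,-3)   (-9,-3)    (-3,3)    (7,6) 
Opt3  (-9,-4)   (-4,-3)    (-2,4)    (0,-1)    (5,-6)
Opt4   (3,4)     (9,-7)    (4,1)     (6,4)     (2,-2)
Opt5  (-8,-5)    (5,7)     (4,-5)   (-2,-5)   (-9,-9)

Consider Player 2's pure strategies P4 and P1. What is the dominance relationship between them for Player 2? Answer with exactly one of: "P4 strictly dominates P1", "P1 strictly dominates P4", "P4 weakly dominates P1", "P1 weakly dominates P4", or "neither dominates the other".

P4 weakly dominates P1

Compare P4 to P1 across each opponent action: Opt1: 2>1, Opt2: 3=3, Opt3: -1>-4, Opt4: 4=4, Opt5: -5=-5.
P4 is at least as good everywhere and strictly better somewhere (tied only at Opt2, Opt4, Opt5), so P4 weakly but not strictly dominates P1.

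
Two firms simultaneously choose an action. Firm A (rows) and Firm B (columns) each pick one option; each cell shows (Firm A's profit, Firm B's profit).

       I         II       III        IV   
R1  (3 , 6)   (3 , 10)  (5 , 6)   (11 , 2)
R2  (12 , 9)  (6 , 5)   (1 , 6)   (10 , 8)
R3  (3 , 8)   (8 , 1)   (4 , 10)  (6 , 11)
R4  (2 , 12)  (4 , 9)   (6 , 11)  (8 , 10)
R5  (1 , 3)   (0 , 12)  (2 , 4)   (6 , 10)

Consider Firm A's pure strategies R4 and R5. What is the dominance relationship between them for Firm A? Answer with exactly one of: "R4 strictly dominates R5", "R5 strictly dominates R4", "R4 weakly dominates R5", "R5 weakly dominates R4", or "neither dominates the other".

R4's payoffs vs R5's, by Firm B's action — I: 2>1, II: 4>0, III: 6>2, IV: 8>6.
R4 gives a strictly higher payoff against each opponent action, so R4 strictly dominates R5.

R4 strictly dominates R5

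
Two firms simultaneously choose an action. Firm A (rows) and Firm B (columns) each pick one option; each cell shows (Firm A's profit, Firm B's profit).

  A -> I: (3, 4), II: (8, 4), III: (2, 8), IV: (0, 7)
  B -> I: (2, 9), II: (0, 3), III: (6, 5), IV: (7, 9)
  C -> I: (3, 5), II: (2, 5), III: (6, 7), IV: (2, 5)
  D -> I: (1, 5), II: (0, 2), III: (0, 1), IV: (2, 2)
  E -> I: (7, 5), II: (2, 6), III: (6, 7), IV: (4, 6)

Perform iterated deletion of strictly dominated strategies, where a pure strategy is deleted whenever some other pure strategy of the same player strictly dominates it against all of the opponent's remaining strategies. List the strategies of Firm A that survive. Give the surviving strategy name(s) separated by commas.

Row D is eliminated: E beats it against every remaining column (I: 7>1, II: 2>0, III: 6>0, IV: 4>2).
For Firm B, III strictly dominates II on the remaining rows (A: 8>4, B: 5>3, C: 7>5, E: 7>6); eliminate II.
Firm A's strategy A is strictly dominated by E (I: 7>3, III: 6>2, IV: 4>0) and is removed.
Among the remaining strategies, none is strictly dominated by another pure strategy of the same player, so the elimination stops.
Surviving strategies — Firm A: {B, C, E}; Firm B: {I, III, IV}.

B, C, E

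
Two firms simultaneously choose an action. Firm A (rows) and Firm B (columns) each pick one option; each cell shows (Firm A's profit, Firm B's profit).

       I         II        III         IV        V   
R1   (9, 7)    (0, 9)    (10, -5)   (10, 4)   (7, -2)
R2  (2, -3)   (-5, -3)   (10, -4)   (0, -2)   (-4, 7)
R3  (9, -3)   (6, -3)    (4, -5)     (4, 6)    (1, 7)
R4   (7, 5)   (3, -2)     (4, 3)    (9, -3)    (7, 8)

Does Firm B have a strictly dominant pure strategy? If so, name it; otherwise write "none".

I fails to dominate II at R1 (7<9).
II fails to dominate I at R2 (-3=-3).
III fails to dominate I at R1 (-5<7).
IV fails to dominate I at R1 (4<7).
V fails to dominate I at R1 (-2<7).
No single strategy dominates all the others.

none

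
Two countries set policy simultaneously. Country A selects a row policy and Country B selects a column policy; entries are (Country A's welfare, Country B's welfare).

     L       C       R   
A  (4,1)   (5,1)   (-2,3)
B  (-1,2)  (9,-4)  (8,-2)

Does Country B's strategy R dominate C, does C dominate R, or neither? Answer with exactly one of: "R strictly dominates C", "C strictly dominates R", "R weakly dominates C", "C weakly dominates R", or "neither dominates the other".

Compare R to C across every action of Country A: A: 3>1, B: -2>-4.
Every comparison favours R, so R strictly dominates C.

R strictly dominates C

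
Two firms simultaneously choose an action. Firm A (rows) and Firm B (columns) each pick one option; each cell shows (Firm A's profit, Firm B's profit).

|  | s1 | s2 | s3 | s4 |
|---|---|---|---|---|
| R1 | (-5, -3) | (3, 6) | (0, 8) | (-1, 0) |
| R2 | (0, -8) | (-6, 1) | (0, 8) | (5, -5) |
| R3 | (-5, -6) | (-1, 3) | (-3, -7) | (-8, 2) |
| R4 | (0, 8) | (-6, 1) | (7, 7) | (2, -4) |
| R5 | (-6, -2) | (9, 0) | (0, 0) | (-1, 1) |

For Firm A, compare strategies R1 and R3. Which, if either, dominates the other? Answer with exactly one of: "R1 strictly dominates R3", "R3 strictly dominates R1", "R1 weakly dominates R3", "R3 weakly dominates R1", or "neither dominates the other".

Compare R1 to R3 across each opponent action: s1: -5=-5, s2: 3>-1, s3: 0>-3, s4: -1>-8.
R1 is at least as good everywhere and strictly better somewhere (tied only at s1), so R1 weakly but not strictly dominates R3.

R1 weakly dominates R3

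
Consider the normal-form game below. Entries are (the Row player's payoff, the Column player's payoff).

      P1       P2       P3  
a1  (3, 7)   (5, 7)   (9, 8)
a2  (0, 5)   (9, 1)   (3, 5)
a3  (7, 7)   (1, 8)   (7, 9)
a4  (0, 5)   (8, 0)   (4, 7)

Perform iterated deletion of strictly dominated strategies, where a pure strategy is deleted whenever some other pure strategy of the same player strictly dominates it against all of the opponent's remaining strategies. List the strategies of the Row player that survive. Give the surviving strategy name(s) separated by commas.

Column P2 is eliminated: P3 beats it against every remaining row (a1: 8>7, a2: 5>1, a3: 9>8, a4: 7>0).
Row a2 is eliminated: a1 beats it against every remaining column (P1: 3>0, P3: 9>3).
Row a4 is eliminated: a1 beats it against every remaining column (P1: 3>0, P3: 9>4).
The Column player's strategy P1 is strictly dominated by P3 (a1: 8>7, a3: 9>7) and is removed.
For the Row player, a1 strictly dominates a3 on the remaining columns (P3: 9>7); eliminate a3.
Among the remaining strategies, none is strictly dominated by another pure strategy of the same player, so the elimination stops.
Surviving strategies — the Row player: {a1}; the Column player: {P3}.

a1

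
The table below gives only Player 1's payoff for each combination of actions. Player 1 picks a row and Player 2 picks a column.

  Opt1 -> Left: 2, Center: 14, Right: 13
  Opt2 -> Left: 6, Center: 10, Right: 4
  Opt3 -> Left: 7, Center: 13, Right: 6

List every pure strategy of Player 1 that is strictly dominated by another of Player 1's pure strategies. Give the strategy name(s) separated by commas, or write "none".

Opt2

Nothing dominates Opt1: Opt2 at Center (14>10); Opt3 at Center (14>13).
Opt3 strictly dominates Opt2 — Left: 7>6, Center: 13>10, Right: 6>4.
Opt3 is not dominated — it holds its own against Opt1 at Left (7>2); Opt2 at Left (7>6).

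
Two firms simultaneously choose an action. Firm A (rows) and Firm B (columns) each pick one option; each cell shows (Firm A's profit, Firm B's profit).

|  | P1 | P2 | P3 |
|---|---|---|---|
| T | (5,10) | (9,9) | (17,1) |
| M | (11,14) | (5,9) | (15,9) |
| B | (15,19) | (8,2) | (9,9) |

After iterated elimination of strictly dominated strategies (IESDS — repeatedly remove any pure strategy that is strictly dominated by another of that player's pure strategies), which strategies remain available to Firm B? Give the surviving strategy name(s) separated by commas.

P1

For Firm B, P1 strictly dominates P2 on the remaining rows (T: 10>9, M: 14>9, B: 19>2); eliminate P2.
Firm B's strategy P3 is strictly dominated by P1 (T: 10>1, M: 14>9, B: 19>9) and is removed.
For Firm A, M strictly dominates T on the remaining columns (P1: 11>5); eliminate T.
Firm A's strategy M is strictly dominated by B (P1: 15>11) and is removed.
Among the remaining strategies, none is strictly dominated by another pure strategy of the same player, so the elimination stops.
Surviving strategies — Firm A: {B}; Firm B: {P1}.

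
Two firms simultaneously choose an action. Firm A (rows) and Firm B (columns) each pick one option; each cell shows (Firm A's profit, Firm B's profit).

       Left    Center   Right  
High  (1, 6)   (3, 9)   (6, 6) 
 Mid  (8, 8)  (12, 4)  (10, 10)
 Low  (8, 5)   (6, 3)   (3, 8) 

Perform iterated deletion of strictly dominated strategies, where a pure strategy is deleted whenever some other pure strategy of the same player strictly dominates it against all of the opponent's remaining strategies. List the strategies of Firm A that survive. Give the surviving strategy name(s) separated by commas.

Mid

Row High is eliminated: Mid beats it against every remaining column (Left: 8>1, Center: 12>3, Right: 10>6).
For Firm B, Right strictly dominates Left on the remaining rows (Mid: 10>8, Low: 8>5); eliminate Left.
Row Low is eliminated: Mid beats it against every remaining column (Center: 12>6, Right: 10>3).
For Firm B, Right strictly dominates Center on the remaining rows (Mid: 10>4); eliminate Center.
Among the remaining strategies, none is strictly dominated by another pure strategy of the same player, so the elimination stops.
Surviving strategies — Firm A: {Mid}; Firm B: {Right}.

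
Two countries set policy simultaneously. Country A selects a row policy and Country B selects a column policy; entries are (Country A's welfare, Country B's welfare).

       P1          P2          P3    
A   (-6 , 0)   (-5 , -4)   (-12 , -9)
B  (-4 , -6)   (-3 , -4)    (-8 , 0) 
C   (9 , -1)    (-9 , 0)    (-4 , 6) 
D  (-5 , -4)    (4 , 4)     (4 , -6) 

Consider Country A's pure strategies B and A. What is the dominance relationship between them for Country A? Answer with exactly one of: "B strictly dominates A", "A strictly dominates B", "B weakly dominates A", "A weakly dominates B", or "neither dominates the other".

B strictly dominates A

B's payoffs vs A's, by Country B's action — P1: -4>-6, P2: -3>-5, P3: -8>-12.
B gives a strictly higher payoff against each choice by Country B, so B strictly dominates A.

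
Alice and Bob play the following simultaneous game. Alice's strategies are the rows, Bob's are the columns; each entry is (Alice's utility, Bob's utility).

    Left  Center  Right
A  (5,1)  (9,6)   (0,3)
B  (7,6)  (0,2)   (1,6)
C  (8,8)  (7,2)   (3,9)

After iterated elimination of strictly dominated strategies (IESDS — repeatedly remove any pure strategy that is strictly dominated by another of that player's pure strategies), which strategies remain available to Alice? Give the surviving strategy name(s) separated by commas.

A, C

Row B is eliminated: C beats it against every remaining column (Left: 8>7, Center: 7>0, Right: 3>1).
Bob's strategy Left is strictly dominated by Right (A: 3>1, C: 9>8) and is removed.
Among the remaining strategies, none is strictly dominated by another pure strategy of the same player, so the elimination stops.
Surviving strategies — Alice: {A, C}; Bob: {Center, Right}.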